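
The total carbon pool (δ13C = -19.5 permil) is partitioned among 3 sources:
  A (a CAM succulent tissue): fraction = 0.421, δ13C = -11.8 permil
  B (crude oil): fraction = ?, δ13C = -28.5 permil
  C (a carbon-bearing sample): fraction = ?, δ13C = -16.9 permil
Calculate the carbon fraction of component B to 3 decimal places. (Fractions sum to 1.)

0.409

Let f_B and f_C be the unknown fractions; fractions sum to 1 so f_B + f_C = 0.579.
Mass balance: Σ fᵢ·δᵢ = δ_bulk ⇒ f_B·(-28.5) + f_C·(-16.9) = -19.5 − (-4.968) = -14.532
Substitute f_C = 0.579 − f_B:
f_B·(-28.5 − -16.9) = -14.532 − 0.579×(-16.9) = -4.747
f_B = -4.747 / -11.6 = 0.4092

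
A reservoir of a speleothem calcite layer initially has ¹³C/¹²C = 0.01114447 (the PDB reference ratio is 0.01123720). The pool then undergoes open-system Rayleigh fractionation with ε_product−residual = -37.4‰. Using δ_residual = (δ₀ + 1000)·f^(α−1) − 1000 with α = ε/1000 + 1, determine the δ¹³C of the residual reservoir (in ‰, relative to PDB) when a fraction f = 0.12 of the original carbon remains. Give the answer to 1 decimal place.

73.6‰

δ₀ = (0.01114447/0.01123720 − 1)×1000 = (0.991748 − 1)×1000 = -8.252‰
α − 1 = ε/1000 = -0.0374
f^(α−1) = 0.12^(-0.0374) = 1.082527
δ_res = (-8.252 + 1000) × 1.082527 − 1000 = 1073.594 − 1000 = 73.59‰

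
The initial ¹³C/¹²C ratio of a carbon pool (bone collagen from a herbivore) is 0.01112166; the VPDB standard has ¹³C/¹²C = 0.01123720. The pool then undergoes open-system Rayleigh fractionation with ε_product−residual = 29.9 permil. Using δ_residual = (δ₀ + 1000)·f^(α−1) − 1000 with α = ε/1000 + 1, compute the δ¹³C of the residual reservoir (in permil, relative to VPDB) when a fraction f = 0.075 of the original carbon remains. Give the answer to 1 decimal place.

δ₀ = (0.01112166/0.01123720 − 1)×1000 = (0.989718 − 1)×1000 = -10.282 permil
α − 1 = ε/1000 = 0.0299
f^(α−1) = 0.075^(0.0299) = 0.925474
δ_res = (-10.282 + 1000) × 0.925474 − 1000 = 915.959 − 1000 = -84.04 permil

-84.0 permil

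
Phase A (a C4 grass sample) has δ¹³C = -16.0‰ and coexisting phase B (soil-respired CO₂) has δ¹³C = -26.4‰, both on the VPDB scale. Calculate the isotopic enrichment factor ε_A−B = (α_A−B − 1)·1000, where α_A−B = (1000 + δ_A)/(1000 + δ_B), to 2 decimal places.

α_A−B = (1000 + -16.0) / (1000 + -26.4) = 984.0 / 973.6 = 1.010682
ε_A−B = (1.010682 − 1) × 1000 = 10.682‰
(The approximation ε ≈ δ_A − δ_B would give 10.4‰.)

10.68‰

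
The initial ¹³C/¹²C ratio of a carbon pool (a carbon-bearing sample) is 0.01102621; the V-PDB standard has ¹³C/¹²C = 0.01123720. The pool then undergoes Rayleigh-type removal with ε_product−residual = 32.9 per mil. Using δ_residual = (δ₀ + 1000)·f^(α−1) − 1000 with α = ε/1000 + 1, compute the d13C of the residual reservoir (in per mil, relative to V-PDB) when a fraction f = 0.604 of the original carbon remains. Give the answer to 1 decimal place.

δ₀ = (0.01102621/0.01123720 − 1)×1000 = (0.981224 − 1)×1000 = -18.776 per mil
α − 1 = ε/1000 = 0.0329
f^(α−1) = 0.604^(0.0329) = 0.983549
δ_res = (-18.776 + 1000) × 0.983549 − 1000 = 965.082 − 1000 = -34.92 per mil

-34.9 per mil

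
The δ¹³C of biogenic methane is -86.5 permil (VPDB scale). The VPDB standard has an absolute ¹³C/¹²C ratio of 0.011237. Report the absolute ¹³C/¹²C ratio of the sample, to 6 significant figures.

0.0102650

R_sample = R_standard × (δ¹³C/1000 + 1)
R_sample = 0.011237 × (-86.5/1000 + 1) = 0.011237 × 0.913500
R_sample = 0.0102650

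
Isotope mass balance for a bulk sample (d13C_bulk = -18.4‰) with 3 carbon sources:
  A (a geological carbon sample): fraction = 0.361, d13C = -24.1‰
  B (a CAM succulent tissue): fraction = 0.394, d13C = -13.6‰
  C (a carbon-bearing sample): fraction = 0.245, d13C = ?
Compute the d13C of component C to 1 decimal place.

Isotope mass balance: δ_bulk = Σ fᵢ·δᵢ.
-18.4 = 0.361×(-24.1) + 0.394×(-13.6) + 0.245×δ_C
0.245·δ_C = -18.4 − (-14.059) = -4.341
δ_C = -4.341 / 0.245 = -17.72‰

-17.7‰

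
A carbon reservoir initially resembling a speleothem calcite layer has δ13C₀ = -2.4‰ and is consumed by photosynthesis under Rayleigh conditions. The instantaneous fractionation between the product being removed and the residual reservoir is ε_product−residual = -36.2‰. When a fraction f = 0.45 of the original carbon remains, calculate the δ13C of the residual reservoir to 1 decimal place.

26.9‰

Rayleigh residual: δ_res = (δ₀ + 1000)·f^(α−1) − 1000
α = ε/1000 + 1 = 0.96380, so α − 1 = -0.03620
f^(α−1) = 0.45^(-0.03620) = 1.029328
δ_res = (-2.4 + 1000) × 1.029328 − 1000 = 1026.857 − 1000 = 26.86‰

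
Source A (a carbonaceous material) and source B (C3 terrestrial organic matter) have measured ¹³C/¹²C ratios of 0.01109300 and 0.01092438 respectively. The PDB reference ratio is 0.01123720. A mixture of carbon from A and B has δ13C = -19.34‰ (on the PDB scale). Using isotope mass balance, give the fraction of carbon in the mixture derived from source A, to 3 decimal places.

0.566

δ_A = (0.01109300/0.01123720 − 1)×1000 = (0.987168 − 1)×1000 = -12.832‰
δ_B = (0.01092438/0.01123720 − 1)×1000 = (0.972162 − 1)×1000 = -27.838‰
f_A = (δ_mix − δ_B)/(δ_A − δ_B) = (-19.34 − (-27.838))/(-12.832 − (-27.838))
f_A = 8.498 / 15.006 = 0.5663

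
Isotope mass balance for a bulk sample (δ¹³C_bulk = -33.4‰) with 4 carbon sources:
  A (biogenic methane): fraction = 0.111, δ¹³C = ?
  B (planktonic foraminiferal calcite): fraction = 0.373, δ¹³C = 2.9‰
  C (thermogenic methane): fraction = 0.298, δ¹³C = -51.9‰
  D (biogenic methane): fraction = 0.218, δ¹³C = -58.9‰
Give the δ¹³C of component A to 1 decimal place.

Isotope mass balance: δ_bulk = Σ fᵢ·δᵢ.
-33.4 = 0.111×δ_A + 0.373×(2.9) + 0.298×(-51.9) + 0.218×(-58.9)
0.111·δ_A = -33.4 − (-27.225) = -6.175
δ_A = -6.175 / 0.111 = -55.63‰

-55.6‰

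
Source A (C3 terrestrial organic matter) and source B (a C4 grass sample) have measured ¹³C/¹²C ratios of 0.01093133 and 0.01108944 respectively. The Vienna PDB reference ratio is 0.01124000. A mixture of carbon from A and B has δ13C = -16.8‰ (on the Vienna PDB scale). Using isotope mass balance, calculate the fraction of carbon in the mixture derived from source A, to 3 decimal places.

δ_A = (0.01093133/0.01124000 − 1)×1000 = (0.972538 − 1)×1000 = -27.462‰
δ_B = (0.01108944/0.01124000 − 1)×1000 = (0.986605 − 1)×1000 = -13.395‰
f_A = (δ_mix − δ_B)/(δ_A − δ_B) = (-16.8 − (-13.395))/(-27.462 − (-13.395))
f_A = -3.405 / -14.067 = 0.2421

0.242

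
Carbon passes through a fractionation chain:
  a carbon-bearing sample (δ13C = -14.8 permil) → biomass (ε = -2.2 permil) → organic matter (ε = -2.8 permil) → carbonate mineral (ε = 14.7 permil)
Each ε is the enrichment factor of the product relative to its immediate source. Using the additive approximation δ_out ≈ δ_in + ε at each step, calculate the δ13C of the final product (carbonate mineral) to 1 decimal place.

step 1: δ ≈ -14.8 + (-2.2) = -17.0 permil
step 2: δ ≈ -17.0 + (-2.8) = -19.8 permil
step 3: δ ≈ -19.8 + (14.7) = -5.1 permil

-5.1 permil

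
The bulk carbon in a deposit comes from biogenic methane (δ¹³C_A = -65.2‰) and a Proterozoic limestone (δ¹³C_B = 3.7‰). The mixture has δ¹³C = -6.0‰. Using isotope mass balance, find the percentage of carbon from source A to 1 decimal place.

14.1%

δ_mix = f_A·δ_A + (1 − f_A)·δ_B  ⇒  f_A = (δ_mix − δ_B)/(δ_A − δ_B)
f_A = (-6.0 − (3.7)) / (-65.2 − (3.7))
f_A = -9.7 / -68.9 = 0.1408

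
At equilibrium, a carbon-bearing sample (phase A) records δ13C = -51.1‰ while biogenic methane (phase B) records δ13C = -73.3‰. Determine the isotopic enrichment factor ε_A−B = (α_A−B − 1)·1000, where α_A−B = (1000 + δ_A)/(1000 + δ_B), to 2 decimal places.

23.96‰

α_A−B = (1000 + -51.1) / (1000 + -73.3) = 948.9 / 926.7 = 1.023956
ε_A−B = (1.023956 − 1) × 1000 = 23.956‰
(The approximation ε ≈ δ_A − δ_B would give 22.2‰.)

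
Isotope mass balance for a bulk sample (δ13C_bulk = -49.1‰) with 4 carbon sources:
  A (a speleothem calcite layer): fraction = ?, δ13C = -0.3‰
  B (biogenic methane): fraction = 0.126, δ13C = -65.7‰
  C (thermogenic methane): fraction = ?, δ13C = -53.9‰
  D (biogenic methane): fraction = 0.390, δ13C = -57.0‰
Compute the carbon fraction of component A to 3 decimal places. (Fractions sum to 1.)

Let f_A and f_C be the unknown fractions; fractions sum to 1 so f_A + f_C = 0.484.
Mass balance: Σ fᵢ·δᵢ = δ_bulk ⇒ f_A·(-0.3) + f_C·(-53.9) = -49.1 − (-30.508) = -18.592
Substitute f_C = 0.484 − f_A:
f_A·(-0.3 − -53.9) = -18.592 − 0.484×(-53.9) = 7.496
f_A = 7.496 / 53.6 = 0.1398

0.140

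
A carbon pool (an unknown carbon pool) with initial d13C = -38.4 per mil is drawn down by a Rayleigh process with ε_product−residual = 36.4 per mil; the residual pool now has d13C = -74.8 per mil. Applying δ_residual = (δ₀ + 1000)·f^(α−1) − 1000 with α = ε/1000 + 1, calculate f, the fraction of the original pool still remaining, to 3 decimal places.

α − 1 = ε/1000 = 0.0364
(δ_res + 1000)/(δ₀ + 1000) = (-74.8 + 1000)/(-38.4 + 1000) = 925.2/961.6 = 0.962146
f = 0.962146^(1/0.0364) = exp(ln(0.962146)/0.0364) = exp(-0.03859/0.0364)
f = exp(-1.0601) = 0.3464

0.346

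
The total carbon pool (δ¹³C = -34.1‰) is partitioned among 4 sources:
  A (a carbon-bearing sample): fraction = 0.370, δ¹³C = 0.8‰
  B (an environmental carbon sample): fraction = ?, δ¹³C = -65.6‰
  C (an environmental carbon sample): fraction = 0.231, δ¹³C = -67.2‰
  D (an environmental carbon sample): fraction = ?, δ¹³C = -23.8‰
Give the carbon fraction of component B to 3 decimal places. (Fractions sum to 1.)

0.224

Let f_B and f_D be the unknown fractions; fractions sum to 1 so f_B + f_D = 0.399.
Mass balance: Σ fᵢ·δᵢ = δ_bulk ⇒ f_B·(-65.6) + f_D·(-23.8) = -34.1 − (-15.227) = -18.873
Substitute f_D = 0.399 − f_B:
f_B·(-65.6 − -23.8) = -18.873 − 0.399×(-23.8) = -9.377
f_B = -9.377 / -41.8 = 0.2243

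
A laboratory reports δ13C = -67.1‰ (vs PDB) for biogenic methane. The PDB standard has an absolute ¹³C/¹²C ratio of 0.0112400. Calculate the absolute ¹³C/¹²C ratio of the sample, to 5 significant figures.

R_sample = R_standard × (δ13C/1000 + 1)
R_sample = 0.0112400 × (-67.1/1000 + 1) = 0.0112400 × 0.932900
R_sample = 0.0104858

0.010486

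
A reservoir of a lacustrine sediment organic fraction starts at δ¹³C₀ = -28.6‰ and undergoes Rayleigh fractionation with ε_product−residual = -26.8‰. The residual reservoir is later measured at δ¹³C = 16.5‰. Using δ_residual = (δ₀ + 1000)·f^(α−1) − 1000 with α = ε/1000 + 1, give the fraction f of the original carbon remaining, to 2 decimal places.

0.18

α − 1 = ε/1000 = -0.0268
(δ_res + 1000)/(δ₀ + 1000) = (16.5 + 1000)/(-28.6 + 1000) = 1016.5/971.4 = 1.046428
f = 1.046428^(1/-0.0268) = exp(ln(1.046428)/-0.0268) = exp(0.04538/-0.0268)
f = exp(-1.6934) = 0.1839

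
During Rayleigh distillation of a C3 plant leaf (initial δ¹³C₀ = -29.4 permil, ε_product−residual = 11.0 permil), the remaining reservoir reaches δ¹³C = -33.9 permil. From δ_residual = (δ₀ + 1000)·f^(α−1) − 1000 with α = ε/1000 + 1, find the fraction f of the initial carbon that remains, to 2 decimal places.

α − 1 = ε/1000 = 0.0110
(δ_res + 1000)/(δ₀ + 1000) = (-33.9 + 1000)/(-29.4 + 1000) = 966.1/970.6 = 0.995364
f = 0.995364^(1/0.0110) = exp(ln(0.995364)/0.0110) = exp(-0.00465/0.0110)
f = exp(-0.4225) = 0.6554

0.66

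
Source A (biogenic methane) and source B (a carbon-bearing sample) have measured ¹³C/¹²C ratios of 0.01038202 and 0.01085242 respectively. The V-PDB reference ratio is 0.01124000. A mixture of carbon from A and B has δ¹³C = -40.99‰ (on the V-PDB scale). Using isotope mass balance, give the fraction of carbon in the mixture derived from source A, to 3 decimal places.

0.156

δ_A = (0.01038202/0.01124000 − 1)×1000 = (0.923667 − 1)×1000 = -76.333‰
δ_B = (0.01085242/0.01124000 − 1)×1000 = (0.965518 − 1)×1000 = -34.482‰
f_A = (δ_mix − δ_B)/(δ_A − δ_B) = (-40.99 − (-34.482))/(-76.333 − (-34.482))
f_A = -6.508 / -41.851 = 0.1555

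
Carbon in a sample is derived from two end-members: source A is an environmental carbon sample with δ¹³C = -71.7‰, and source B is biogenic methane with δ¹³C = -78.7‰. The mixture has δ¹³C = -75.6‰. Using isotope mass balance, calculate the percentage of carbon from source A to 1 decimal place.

δ_mix = f_A·δ_A + (1 − f_A)·δ_B  ⇒  f_A = (δ_mix − δ_B)/(δ_A − δ_B)
f_A = (-75.6 − (-78.7)) / (-71.7 − (-78.7))
f_A = 3.1 / 7.0 = 0.4429

44.3%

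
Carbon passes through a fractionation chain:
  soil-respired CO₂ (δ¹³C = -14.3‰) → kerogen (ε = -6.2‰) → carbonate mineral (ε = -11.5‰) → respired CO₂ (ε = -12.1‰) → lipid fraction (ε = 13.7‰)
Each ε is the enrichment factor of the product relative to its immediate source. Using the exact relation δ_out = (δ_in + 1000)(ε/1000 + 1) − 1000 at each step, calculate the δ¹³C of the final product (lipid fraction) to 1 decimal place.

step 1: δ = (-14.30 + 1000)·(-6.2/1000 + 1) − 1000 = -20.41‰
step 2: δ = (-20.41 + 1000)·(-11.5/1000 + 1) − 1000 = -31.68‰
step 3: δ = (-31.68 + 1000)·(-12.1/1000 + 1) − 1000 = -43.39‰
step 4: δ = (-43.39 + 1000)·(13.7/1000 + 1) − 1000 = -30.29‰

-30.3‰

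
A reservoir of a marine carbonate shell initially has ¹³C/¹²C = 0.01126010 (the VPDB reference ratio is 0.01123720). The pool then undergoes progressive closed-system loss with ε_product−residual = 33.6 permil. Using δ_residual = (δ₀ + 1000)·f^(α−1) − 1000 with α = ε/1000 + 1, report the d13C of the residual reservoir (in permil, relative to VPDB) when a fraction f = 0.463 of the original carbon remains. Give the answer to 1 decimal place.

-23.6 permil

δ₀ = (0.01126010/0.01123720 − 1)×1000 = (1.002038 − 1)×1000 = 2.038 permil
α − 1 = ε/1000 = 0.0336
f^(α−1) = 0.463^(0.0336) = 0.974459
δ_res = (2.038 + 1000) × 0.974459 − 1000 = 976.445 − 1000 = -23.56 permil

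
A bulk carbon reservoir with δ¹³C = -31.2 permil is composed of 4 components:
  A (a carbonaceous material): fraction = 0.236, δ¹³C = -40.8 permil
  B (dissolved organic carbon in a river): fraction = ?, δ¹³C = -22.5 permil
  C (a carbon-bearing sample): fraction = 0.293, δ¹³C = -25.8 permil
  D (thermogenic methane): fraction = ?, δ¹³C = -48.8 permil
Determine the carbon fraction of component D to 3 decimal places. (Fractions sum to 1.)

Let f_D and f_B be the unknown fractions; fractions sum to 1 so f_D + f_B = 0.471.
Mass balance: Σ fᵢ·δᵢ = δ_bulk ⇒ f_D·(-48.8) + f_B·(-22.5) = -31.2 − (-17.188) = -14.012
Substitute f_B = 0.471 − f_D:
f_D·(-48.8 − -22.5) = -14.012 − 0.471×(-22.5) = -3.414
f_D = -3.414 / -26.3 = 0.1298

0.130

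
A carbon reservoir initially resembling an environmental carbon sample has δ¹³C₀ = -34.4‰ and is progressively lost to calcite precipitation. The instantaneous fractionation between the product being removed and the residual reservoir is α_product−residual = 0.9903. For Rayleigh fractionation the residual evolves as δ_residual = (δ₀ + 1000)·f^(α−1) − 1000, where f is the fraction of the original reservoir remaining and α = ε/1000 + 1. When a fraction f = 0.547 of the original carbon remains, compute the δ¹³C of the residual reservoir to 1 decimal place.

Rayleigh residual: δ_res = (δ₀ + 1000)·f^(α−1) − 1000
α − 1 = -0.00970
f^(α−1) = 0.547^(-0.00970) = 1.005869
δ_res = (-34.4 + 1000) × 1.005869 − 1000 = 971.267 − 1000 = -28.73‰

-28.7‰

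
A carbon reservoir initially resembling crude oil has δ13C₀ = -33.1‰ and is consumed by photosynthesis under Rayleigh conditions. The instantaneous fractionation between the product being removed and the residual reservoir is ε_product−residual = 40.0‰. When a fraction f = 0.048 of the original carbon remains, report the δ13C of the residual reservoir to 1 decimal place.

Rayleigh residual: δ_res = (δ₀ + 1000)·f^(α−1) − 1000
α = ε/1000 + 1 = 1.04000, so α − 1 = 0.04000
f^(α−1) = 0.048^(0.04000) = 0.885625
δ_res = (-33.1 + 1000) × 0.885625 − 1000 = 856.310 − 1000 = -143.69‰

-143.7‰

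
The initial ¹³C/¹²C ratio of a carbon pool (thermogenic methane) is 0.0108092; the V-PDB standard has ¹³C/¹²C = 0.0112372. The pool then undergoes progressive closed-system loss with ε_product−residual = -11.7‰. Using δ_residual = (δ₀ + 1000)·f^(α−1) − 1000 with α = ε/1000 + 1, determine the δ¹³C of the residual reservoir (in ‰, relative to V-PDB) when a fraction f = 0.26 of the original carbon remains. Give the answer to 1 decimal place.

-22.8‰

δ₀ = (0.0108092/0.0112372 − 1)×1000 = (0.961912 − 1)×1000 = -38.088‰
α − 1 = ε/1000 = -0.0117
f^(α−1) = 0.26^(-0.0117) = 1.015886
δ_res = (-38.088 + 1000) × 1.015886 − 1000 = 977.193 − 1000 = -22.81‰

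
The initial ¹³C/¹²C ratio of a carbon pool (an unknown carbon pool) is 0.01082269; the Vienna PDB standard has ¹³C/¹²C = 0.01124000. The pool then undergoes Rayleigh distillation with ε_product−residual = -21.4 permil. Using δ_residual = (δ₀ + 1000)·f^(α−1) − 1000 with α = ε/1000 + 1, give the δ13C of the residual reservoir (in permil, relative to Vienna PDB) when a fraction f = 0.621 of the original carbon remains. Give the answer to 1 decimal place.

δ₀ = (0.01082269/0.01124000 − 1)×1000 = (0.962873 − 1)×1000 = -37.127 permil
α − 1 = ε/1000 = -0.0214
f^(α−1) = 0.621^(-0.0214) = 1.010248
δ_res = (-37.127 + 1000) × 1.010248 − 1000 = 972.740 − 1000 = -27.26 permil

-27.3 permil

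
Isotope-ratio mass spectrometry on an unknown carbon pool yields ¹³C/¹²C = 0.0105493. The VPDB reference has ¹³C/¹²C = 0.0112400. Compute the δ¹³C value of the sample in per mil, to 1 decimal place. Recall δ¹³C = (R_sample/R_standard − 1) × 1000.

δ¹³C = (R_sample / R_standard − 1) × 1000
R_sample / R_standard = 0.0105493 / 0.0112400 = 0.938550
δ¹³C = (0.938550 − 1) × 1000 = -61.45 per mil

-61.5 per mil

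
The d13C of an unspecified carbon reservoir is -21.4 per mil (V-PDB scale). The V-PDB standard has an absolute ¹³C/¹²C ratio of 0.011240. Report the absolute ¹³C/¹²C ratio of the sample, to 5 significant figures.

R_sample = R_standard × (d13C/1000 + 1)
R_sample = 0.011240 × (-21.4/1000 + 1) = 0.011240 × 0.978600
R_sample = 0.0109995

0.010999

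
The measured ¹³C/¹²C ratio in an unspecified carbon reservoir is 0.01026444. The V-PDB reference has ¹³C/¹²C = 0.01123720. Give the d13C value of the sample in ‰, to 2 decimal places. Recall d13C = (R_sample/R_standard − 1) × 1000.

d13C = (R_sample / R_standard − 1) × 1000
R_sample / R_standard = 0.01026444 / 0.01123720 = 0.913434
d13C = (0.913434 − 1) × 1000 = -86.566‰

-86.57‰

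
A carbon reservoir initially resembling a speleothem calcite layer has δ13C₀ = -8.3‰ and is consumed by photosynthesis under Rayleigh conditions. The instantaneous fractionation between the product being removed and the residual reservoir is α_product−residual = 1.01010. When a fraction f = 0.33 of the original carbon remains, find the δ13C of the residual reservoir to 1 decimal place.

Rayleigh residual: δ_res = (δ₀ + 1000)·f^(α−1) − 1000
α − 1 = 0.01010
f^(α−1) = 0.33^(0.01010) = 0.988865
δ_res = (-8.3 + 1000) × 0.988865 − 1000 = 980.657 − 1000 = -19.34‰

-19.3‰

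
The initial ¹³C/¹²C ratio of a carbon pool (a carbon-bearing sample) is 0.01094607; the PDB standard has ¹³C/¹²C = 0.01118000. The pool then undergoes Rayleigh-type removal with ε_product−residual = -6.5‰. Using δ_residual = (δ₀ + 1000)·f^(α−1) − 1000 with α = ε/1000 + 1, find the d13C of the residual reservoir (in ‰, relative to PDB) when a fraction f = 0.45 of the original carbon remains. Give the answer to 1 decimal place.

δ₀ = (0.01094607/0.01118000 − 1)×1000 = (0.979076 − 1)×1000 = -20.924‰
α − 1 = ε/1000 = -0.0065
f^(α−1) = 0.45^(-0.0065) = 1.005204
δ_res = (-20.924 + 1000) × 1.005204 − 1000 = 984.171 − 1000 = -15.83‰

-15.8‰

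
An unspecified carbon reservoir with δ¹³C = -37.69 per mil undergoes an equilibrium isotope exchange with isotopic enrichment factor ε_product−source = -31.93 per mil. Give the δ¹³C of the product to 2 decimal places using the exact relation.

Exactly, δ_product = (δ_source + 1000)·(ε/1000 + 1) − 1000.
δ_product = (-37.69 + 1000) × (-31.93/1000 + 1) − 1000
δ_product = -68.417 per mil

-68.42 per mil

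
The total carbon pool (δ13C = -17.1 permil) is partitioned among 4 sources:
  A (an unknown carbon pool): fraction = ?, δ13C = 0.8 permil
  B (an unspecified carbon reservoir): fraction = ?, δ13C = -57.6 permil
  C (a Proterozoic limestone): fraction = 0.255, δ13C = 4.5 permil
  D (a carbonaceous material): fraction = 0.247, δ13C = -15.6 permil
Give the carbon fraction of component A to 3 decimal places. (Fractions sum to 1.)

0.245

Let f_A and f_B be the unknown fractions; fractions sum to 1 so f_A + f_B = 0.498.
Mass balance: Σ fᵢ·δᵢ = δ_bulk ⇒ f_A·(0.8) + f_B·(-57.6) = -17.1 − (-2.706) = -14.394
Substitute f_B = 0.498 − f_A:
f_A·(0.8 − -57.6) = -14.394 − 0.498×(-57.6) = 14.290
f_A = 14.290 / 58.4 = 0.2447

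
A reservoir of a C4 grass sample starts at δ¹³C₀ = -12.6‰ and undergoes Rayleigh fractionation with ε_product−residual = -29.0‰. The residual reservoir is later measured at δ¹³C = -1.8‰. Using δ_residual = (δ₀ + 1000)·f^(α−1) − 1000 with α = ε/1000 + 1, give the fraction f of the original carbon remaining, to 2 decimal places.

α − 1 = ε/1000 = -0.0290
(δ_res + 1000)/(δ₀ + 1000) = (-1.8 + 1000)/(-12.6 + 1000) = 998.2/987.4 = 1.010938
f = 1.010938^(1/-0.0290) = exp(ln(1.010938)/-0.0290) = exp(0.01088/-0.0290)
f = exp(-0.3751) = 0.6872

0.69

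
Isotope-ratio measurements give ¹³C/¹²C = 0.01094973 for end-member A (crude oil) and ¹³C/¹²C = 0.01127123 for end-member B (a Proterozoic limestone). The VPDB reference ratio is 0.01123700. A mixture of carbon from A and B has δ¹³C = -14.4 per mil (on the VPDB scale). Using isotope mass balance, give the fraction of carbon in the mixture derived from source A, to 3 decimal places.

δ_A = (0.01094973/0.01123700 − 1)×1000 = (0.974435 − 1)×1000 = -25.565 per mil
δ_B = (0.01127123/0.01123700 − 1)×1000 = (1.003046 − 1)×1000 = 3.046 per mil
f_A = (δ_mix − δ_B)/(δ_A − δ_B) = (-14.4 − (3.046))/(-25.565 − (3.046))
f_A = -17.446 / -28.611 = 0.6098

0.610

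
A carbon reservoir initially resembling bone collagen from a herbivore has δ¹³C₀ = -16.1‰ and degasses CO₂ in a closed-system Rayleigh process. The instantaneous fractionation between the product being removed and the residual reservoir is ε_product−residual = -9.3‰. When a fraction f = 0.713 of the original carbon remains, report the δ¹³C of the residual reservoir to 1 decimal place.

-13.0‰

Rayleigh residual: δ_res = (δ₀ + 1000)·f^(α−1) − 1000
α = ε/1000 + 1 = 0.99070, so α − 1 = -0.00930
f^(α−1) = 0.713^(-0.00930) = 1.003151
δ_res = (-16.1 + 1000) × 1.003151 − 1000 = 987.000 − 1000 = -13.00‰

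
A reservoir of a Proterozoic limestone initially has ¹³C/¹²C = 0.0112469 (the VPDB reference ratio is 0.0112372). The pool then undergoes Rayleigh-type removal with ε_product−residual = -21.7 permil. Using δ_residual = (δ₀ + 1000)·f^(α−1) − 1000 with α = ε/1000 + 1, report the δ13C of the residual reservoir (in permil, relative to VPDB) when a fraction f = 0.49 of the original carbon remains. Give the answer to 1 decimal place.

16.5 permil

δ₀ = (0.0112469/0.0112372 − 1)×1000 = (1.000863 − 1)×1000 = 0.863 permil
α − 1 = ε/1000 = -0.0217
f^(α−1) = 0.49^(-0.0217) = 1.015600
δ_res = (0.863 + 1000) × 1.015600 − 1000 = 1016.477 − 1000 = 16.48 permil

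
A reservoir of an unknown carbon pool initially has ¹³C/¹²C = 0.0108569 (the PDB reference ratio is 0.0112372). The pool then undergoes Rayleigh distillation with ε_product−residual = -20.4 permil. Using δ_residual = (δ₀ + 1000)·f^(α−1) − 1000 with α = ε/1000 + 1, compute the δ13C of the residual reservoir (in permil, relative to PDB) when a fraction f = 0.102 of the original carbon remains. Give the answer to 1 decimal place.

δ₀ = (0.0108569/0.0112372 − 1)×1000 = (0.966157 − 1)×1000 = -33.843 permil
α − 1 = ε/1000 = -0.0204
f^(α−1) = 0.102^(-0.0204) = 1.047670
δ_res = (-33.843 + 1000) × 1.047670 − 1000 = 1012.214 − 1000 = 12.21 permil

12.2 permil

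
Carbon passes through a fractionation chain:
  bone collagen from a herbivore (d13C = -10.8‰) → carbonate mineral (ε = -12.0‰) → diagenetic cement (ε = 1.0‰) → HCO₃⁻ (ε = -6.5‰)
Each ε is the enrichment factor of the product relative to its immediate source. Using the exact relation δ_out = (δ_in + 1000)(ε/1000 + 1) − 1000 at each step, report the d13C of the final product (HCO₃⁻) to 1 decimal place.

step 1: δ = (-10.80 + 1000)·(-12.0/1000 + 1) − 1000 = -22.67‰
step 2: δ = (-22.67 + 1000)·(1.0/1000 + 1) − 1000 = -21.69‰
step 3: δ = (-21.69 + 1000)·(-6.5/1000 + 1) − 1000 = -28.05‰

-28.1‰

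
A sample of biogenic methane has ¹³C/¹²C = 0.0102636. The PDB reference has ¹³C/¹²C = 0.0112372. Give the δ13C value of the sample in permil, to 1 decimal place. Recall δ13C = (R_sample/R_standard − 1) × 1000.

δ13C = (R_sample / R_standard − 1) × 1000
R_sample / R_standard = 0.0102636 / 0.0112372 = 0.913359
δ13C = (0.913359 − 1) × 1000 = -86.64 permil

-86.6 permil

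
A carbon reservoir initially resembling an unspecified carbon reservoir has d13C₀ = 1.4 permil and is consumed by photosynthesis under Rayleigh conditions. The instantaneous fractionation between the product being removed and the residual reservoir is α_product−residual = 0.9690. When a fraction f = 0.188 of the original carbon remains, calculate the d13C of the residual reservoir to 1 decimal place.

54.7 permil

Rayleigh residual: δ_res = (δ₀ + 1000)·f^(α−1) − 1000
α − 1 = -0.03100
f^(α−1) = 0.188^(-0.03100) = 1.053176
δ_res = (1.4 + 1000) × 1.053176 − 1000 = 1054.651 − 1000 = 54.65 permil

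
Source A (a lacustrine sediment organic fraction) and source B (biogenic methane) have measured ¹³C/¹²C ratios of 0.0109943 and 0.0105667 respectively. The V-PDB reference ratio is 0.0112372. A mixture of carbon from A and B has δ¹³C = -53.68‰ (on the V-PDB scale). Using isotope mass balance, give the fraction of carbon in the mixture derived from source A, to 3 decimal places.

δ_A = (0.0109943/0.0112372 − 1)×1000 = (0.978384 − 1)×1000 = -21.616‰
δ_B = (0.0105667/0.0112372 − 1)×1000 = (0.940332 − 1)×1000 = -59.668‰
f_A = (δ_mix − δ_B)/(δ_A − δ_B) = (-53.68 − (-59.668))/(-21.616 − (-59.668))
f_A = 5.988 / 38.052 = 0.1574

0.157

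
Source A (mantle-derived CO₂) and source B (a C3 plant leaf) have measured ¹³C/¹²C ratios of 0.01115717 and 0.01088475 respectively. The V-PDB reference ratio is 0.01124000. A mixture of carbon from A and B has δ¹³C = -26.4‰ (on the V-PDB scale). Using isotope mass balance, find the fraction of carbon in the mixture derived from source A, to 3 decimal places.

0.215

δ_A = (0.01115717/0.01124000 − 1)×1000 = (0.992631 − 1)×1000 = -7.369‰
δ_B = (0.01088475/0.01124000 − 1)×1000 = (0.968394 − 1)×1000 = -31.606‰
f_A = (δ_mix − δ_B)/(δ_A − δ_B) = (-26.4 − (-31.606))/(-7.369 − (-31.606))
f_A = 5.206 / 24.237 = 0.2148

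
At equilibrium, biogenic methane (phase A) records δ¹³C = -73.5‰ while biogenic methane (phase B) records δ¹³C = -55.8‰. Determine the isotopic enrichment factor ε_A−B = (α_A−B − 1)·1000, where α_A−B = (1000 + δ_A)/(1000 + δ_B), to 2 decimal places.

-18.75‰

α_A−B = (1000 + -73.5) / (1000 + -55.8) = 926.5 / 944.2 = 0.981254
ε_A−B = (0.981254 − 1) × 1000 = -18.746‰
(The approximation ε ≈ δ_A − δ_B would give -17.7‰.)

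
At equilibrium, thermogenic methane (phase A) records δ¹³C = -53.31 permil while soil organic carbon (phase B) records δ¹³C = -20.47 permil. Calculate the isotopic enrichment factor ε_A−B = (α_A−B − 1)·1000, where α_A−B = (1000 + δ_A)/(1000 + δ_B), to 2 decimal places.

α_A−B = (1000 + -53.31) / (1000 + -20.47) = 946.69 / 979.53 = 0.966474
ε_A−B = (0.966474 − 1) × 1000 = -33.526 permil
(The approximation ε ≈ δ_A − δ_B would give -32.84 permil.)

-33.53 permil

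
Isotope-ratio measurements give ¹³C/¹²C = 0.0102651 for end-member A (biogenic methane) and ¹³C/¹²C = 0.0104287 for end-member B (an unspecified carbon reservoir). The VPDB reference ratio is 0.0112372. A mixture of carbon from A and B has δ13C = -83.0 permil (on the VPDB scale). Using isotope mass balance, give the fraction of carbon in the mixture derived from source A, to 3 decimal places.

0.759

δ_A = (0.0102651/0.0112372 − 1)×1000 = (0.913493 − 1)×1000 = -86.507 permil
δ_B = (0.0104287/0.0112372 − 1)×1000 = (0.928051 − 1)×1000 = -71.949 permil
f_A = (δ_mix − δ_B)/(δ_A − δ_B) = (-83.0 − (-71.949))/(-86.507 − (-71.949))
f_A = -11.051 / -14.559 = 0.7591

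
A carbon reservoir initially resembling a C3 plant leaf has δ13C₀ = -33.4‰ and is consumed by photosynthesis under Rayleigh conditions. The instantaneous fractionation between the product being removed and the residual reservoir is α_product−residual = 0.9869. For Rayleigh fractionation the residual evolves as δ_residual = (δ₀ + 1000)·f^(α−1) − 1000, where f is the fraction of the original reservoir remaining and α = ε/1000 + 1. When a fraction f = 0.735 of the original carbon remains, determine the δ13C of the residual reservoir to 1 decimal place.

Rayleigh residual: δ_res = (δ₀ + 1000)·f^(α−1) − 1000
α − 1 = -0.01310
f^(α−1) = 0.735^(-0.01310) = 1.004041
δ_res = (-33.4 + 1000) × 1.004041 − 1000 = 970.506 − 1000 = -29.49‰

-29.5‰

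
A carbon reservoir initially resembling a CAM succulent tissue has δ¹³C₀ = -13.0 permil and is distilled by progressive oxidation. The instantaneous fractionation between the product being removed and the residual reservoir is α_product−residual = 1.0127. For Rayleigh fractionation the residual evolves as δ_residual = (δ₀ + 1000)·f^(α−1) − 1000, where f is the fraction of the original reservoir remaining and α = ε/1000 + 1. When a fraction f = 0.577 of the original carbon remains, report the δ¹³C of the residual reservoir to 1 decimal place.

-19.9 permil

Rayleigh residual: δ_res = (δ₀ + 1000)·f^(α−1) − 1000
α − 1 = 0.01270
f^(α−1) = 0.577^(0.01270) = 0.993040
δ_res = (-13.0 + 1000) × 0.993040 − 1000 = 980.131 − 1000 = -19.87 permil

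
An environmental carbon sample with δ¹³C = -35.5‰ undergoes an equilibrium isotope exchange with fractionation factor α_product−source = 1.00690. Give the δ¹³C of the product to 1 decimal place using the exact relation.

-28.8‰

δ_product = (δ_source + 1000)·α − 1000
δ_product = (-35.5 + 1000) × 1.00690 − 1000
δ_product = 971.155 − 1000 = -28.84‰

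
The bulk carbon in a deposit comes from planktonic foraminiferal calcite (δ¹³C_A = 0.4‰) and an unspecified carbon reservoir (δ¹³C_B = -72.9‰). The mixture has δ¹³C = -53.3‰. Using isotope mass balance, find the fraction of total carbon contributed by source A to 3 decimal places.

δ_mix = f_A·δ_A + (1 − f_A)·δ_B  ⇒  f_A = (δ_mix − δ_B)/(δ_A − δ_B)
f_A = (-53.3 − (-72.9)) / (0.4 − (-72.9))
f_A = 19.6 / 73.3 = 0.2674

0.267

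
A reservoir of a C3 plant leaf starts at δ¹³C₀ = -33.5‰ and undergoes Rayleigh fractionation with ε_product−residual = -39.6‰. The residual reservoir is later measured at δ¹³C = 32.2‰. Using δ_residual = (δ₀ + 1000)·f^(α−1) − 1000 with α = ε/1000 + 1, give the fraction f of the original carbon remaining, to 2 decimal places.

α − 1 = ε/1000 = -0.0396
(δ_res + 1000)/(δ₀ + 1000) = (32.2 + 1000)/(-33.5 + 1000) = 1032.2/966.5 = 1.067977
f = 1.067977^(1/-0.0396) = exp(ln(1.067977)/-0.0396) = exp(0.06577/-0.0396)
f = exp(-1.6608) = 0.1900

0.19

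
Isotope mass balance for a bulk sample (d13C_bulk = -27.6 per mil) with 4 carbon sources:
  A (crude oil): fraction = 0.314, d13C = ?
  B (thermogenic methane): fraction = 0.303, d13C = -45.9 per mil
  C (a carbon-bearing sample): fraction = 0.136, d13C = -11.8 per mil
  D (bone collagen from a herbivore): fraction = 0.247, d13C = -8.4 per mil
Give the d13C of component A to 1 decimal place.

-31.9 per mil

Isotope mass balance: δ_bulk = Σ fᵢ·δᵢ.
-27.6 = 0.314×δ_A + 0.303×(-45.9) + 0.136×(-11.8) + 0.247×(-8.4)
0.314·δ_A = -27.6 − (-17.587) = -10.013
δ_A = -10.013 / 0.314 = -31.89 per mil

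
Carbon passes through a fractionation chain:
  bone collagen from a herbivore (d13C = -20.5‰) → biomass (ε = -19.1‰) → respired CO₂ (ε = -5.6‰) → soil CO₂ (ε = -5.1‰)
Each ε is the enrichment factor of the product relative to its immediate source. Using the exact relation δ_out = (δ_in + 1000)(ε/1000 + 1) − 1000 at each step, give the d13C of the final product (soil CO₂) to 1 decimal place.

step 1: δ = (-20.50 + 1000)·(-19.1/1000 + 1) − 1000 = -39.21‰
step 2: δ = (-39.21 + 1000)·(-5.6/1000 + 1) − 1000 = -44.59‰
step 3: δ = (-44.59 + 1000)·(-5.1/1000 + 1) − 1000 = -49.46‰

-49.5‰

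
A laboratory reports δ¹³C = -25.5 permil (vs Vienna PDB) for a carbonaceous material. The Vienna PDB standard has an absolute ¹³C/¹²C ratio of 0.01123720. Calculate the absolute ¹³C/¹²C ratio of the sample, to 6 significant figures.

R_sample = R_standard × (δ¹³C/1000 + 1)
R_sample = 0.01123720 × (-25.5/1000 + 1) = 0.01123720 × 0.974500
R_sample = 0.0109507

0.0109507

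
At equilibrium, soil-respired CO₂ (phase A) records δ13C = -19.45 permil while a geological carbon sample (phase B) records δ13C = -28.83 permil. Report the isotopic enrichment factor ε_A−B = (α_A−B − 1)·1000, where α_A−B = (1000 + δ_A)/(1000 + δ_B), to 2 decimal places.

α_A−B = (1000 + -19.45) / (1000 + -28.83) = 980.55 / 971.17 = 1.009658
ε_A−B = (1.009658 − 1) × 1000 = 9.658 permil
(The approximation ε ≈ δ_A − δ_B would give 9.38 permil.)

9.66 permil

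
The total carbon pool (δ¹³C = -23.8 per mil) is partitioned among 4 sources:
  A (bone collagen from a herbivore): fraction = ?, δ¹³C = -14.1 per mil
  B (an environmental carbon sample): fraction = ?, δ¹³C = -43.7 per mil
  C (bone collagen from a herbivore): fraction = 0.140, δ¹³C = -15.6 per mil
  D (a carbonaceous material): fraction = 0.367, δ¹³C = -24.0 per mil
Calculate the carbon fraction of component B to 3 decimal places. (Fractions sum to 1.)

Let f_B and f_A be the unknown fractions; fractions sum to 1 so f_B + f_A = 0.493.
Mass balance: Σ fᵢ·δᵢ = δ_bulk ⇒ f_B·(-43.7) + f_A·(-14.1) = -23.8 − (-10.992) = -12.808
Substitute f_A = 0.493 − f_B:
f_B·(-43.7 − -14.1) = -12.808 − 0.493×(-14.1) = -5.857
f_B = -5.857 / -29.6 = 0.1979

0.198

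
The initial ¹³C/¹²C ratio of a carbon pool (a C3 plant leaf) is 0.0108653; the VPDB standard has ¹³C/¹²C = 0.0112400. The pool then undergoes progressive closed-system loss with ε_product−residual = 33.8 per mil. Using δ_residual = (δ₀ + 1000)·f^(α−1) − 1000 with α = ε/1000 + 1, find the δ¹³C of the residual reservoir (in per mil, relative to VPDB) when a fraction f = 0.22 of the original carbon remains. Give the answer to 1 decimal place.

δ₀ = (0.0108653/0.0112400 − 1)×1000 = (0.966664 − 1)×1000 = -33.336 per mil
α − 1 = ε/1000 = 0.0338
f^(α−1) = 0.22^(0.0338) = 0.950110
δ_res = (-33.336 + 1000) × 0.950110 − 1000 = 918.437 − 1000 = -81.56 per mil

-81.6 per mil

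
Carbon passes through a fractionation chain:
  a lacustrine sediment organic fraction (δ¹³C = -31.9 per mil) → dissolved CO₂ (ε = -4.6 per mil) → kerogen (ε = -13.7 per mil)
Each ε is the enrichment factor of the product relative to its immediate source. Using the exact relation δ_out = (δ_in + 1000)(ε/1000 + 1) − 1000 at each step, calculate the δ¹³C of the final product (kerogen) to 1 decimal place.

-49.6 per mil

step 1: δ = (-31.90 + 1000)·(-4.6/1000 + 1) − 1000 = -36.35 per mil
step 2: δ = (-36.35 + 1000)·(-13.7/1000 + 1) − 1000 = -49.56 per mil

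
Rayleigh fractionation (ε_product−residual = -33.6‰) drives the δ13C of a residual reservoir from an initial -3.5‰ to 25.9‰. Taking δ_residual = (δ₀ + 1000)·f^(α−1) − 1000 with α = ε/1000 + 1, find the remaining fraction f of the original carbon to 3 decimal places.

α − 1 = ε/1000 = -0.0336
(δ_res + 1000)/(δ₀ + 1000) = (25.9 + 1000)/(-3.5 + 1000) = 1025.9/996.5 = 1.029503
f = 1.029503^(1/-0.0336) = exp(ln(1.029503)/-0.0336) = exp(0.02908/-0.0336)
f = exp(-0.8654) = 0.4209

0.421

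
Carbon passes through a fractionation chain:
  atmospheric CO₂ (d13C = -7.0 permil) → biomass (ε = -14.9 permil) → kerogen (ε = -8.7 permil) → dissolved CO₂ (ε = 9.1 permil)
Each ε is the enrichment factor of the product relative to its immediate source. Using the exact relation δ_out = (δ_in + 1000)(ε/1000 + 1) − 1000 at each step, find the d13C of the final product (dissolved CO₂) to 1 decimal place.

step 1: δ = (-7.00 + 1000)·(-14.9/1000 + 1) − 1000 = -21.80 permil
step 2: δ = (-21.80 + 1000)·(-8.7/1000 + 1) − 1000 = -30.31 permil
step 3: δ = (-30.31 + 1000)·(9.1/1000 + 1) − 1000 = -21.48 permil

-21.5 permil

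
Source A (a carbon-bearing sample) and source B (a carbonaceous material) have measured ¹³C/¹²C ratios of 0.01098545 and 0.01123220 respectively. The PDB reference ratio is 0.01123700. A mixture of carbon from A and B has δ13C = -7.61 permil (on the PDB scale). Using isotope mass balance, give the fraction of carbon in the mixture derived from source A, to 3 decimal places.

0.327

δ_A = (0.01098545/0.01123700 − 1)×1000 = (0.977614 − 1)×1000 = -22.386 permil
δ_B = (0.01123220/0.01123700 − 1)×1000 = (0.999573 − 1)×1000 = -0.427 permil
f_A = (δ_mix − δ_B)/(δ_A − δ_B) = (-7.61 − (-0.427))/(-22.386 − (-0.427))
f_A = -7.183 / -21.959 = 0.3271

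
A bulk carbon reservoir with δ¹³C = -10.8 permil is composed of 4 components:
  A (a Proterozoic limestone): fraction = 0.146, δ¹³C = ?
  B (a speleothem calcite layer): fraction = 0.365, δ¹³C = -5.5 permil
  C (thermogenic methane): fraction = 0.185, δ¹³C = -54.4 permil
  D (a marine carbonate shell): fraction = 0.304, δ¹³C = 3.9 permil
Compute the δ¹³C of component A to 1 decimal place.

Isotope mass balance: δ_bulk = Σ fᵢ·δᵢ.
-10.8 = 0.146×δ_A + 0.365×(-5.5) + 0.185×(-54.4) + 0.304×(3.9)
0.146·δ_A = -10.8 − (-10.886) = 0.086
δ_A = 0.086 / 0.146 = 0.59 permil

0.6 permil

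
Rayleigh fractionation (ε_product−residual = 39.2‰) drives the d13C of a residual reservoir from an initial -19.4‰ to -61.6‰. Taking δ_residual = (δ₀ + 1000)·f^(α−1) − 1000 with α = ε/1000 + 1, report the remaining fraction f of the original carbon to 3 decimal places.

α − 1 = ε/1000 = 0.0392
(δ_res + 1000)/(δ₀ + 1000) = (-61.6 + 1000)/(-19.4 + 1000) = 938.4/980.6 = 0.956965
f = 0.956965^(1/0.0392) = exp(ln(0.956965)/0.0392) = exp(-0.04399/0.0392)
f = exp(-1.1222) = 0.3256

0.326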